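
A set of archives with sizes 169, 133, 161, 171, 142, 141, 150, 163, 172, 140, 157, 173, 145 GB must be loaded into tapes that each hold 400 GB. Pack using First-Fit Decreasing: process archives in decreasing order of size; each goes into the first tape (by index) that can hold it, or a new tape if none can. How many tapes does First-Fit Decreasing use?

Sorted descending: 173, 172, 171, 169, 163, 161, 157, 150, 145, 142, 141, 140, 133.
tape 1: place 173 GB, 227 GB left
tape 1: place 172 GB, 55 GB left
tape 2: place 171 GB, 229 GB left
tape 2: place 169 GB, 60 GB left
tape 3: place 163 GB, 237 GB left
tape 3: place 161 GB, 76 GB left
tape 4: place 157 GB, 243 GB left
tape 4: place 150 GB, 93 GB left
tape 5: place 145 GB, 255 GB left
tape 5: place 142 GB, 113 GB left
tape 6: place 141 GB, 259 GB left
tape 6: place 140 GB, 119 GB left
tape 7: place 133 GB, 267 GB left

7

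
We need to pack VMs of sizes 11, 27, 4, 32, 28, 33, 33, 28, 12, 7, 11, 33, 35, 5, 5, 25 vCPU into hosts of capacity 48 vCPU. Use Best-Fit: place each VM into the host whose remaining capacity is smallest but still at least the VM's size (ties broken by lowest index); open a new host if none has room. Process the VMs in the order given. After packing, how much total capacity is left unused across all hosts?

103

host 1: place 11 vCPU, 37 vCPU left
host 1: place 27 vCPU, 10 vCPU left
host 1: place 4 vCPU, 6 vCPU left
host 2: place 32 vCPU, 16 vCPU left
host 3: place 28 vCPU, 20 vCPU left
host 4: place 33 vCPU, 15 vCPU left
host 5: place 33 vCPU, 15 vCPU left
host 6: place 28 vCPU, 20 vCPU left
host 4: place 12 vCPU, 3 vCPU left
host 5: place 7 vCPU, 8 vCPU left
host 2: place 11 vCPU, 5 vCPU left
host 7: place 33 vCPU, 15 vCPU left
host 8: place 35 vCPU, 13 vCPU left
host 2: place 5 vCPU, 0 vCPU left
host 1: place 5 vCPU, 1 vCPU left
host 9: place 25 vCPU, 23 vCPU left
9 hosts × 48 vCPU = 432 vCPU; used 329 vCPU; unused 103 vCPU.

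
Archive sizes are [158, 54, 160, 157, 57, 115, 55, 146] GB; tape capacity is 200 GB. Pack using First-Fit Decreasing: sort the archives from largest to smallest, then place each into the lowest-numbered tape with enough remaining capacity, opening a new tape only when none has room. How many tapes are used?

6 tapes

Sorted descending: 160, 158, 157, 146, 115, 57, 55, 54.
160 GB → tape 1 (remaining 40 GB)
158 GB → tape 2 (remaining 42 GB)
157 GB → tape 3 (remaining 43 GB)
146 GB → tape 4 (remaining 54 GB)
115 GB → tape 5 (remaining 85 GB)
57 GB → tape 5 (remaining 28 GB)
55 GB → tape 6 (remaining 145 GB)
54 GB → tape 4 (remaining 0 GB)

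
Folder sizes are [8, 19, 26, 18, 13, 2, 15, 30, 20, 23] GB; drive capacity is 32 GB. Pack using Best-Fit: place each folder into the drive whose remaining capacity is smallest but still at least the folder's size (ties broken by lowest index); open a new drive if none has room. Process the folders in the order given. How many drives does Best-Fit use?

Put 8 GB in drive 1; 24 GB remain.
Put 19 GB in drive 1; 5 GB remain.
Put 26 GB in drive 2; 6 GB remain.
Put 18 GB in drive 3; 14 GB remain.
Put 13 GB in drive 3; 1 GB remain.
Put 2 GB in drive 1; 3 GB remain.
Put 15 GB in drive 4; 17 GB remain.
Put 30 GB in drive 5; 2 GB remain.
Put 20 GB in drive 6; 12 GB remain.
Put 23 GB in drive 7; 9 GB remain.

7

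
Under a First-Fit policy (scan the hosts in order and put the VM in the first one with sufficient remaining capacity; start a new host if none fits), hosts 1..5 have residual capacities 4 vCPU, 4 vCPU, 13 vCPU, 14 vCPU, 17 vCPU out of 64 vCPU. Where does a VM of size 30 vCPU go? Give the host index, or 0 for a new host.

No host has ≥ 30 vCPU free, so a new host is opened.

0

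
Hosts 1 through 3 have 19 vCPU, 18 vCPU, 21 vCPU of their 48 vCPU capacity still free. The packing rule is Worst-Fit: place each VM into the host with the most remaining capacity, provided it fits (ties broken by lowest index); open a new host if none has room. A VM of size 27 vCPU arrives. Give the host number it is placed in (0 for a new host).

0

No host has ≥ 27 vCPU free, so a new host is opened.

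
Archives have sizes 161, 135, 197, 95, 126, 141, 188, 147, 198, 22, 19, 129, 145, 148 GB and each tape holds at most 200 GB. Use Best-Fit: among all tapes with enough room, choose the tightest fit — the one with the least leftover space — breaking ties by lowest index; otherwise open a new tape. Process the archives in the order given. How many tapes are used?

Put 161 GB in tape 1; 39 GB remain.
Put 135 GB in tape 2; 65 GB remain.
Put 197 GB in tape 3; 3 GB remain.
Put 95 GB in tape 4; 105 GB remain.
Put 126 GB in tape 5; 74 GB remain.
Put 141 GB in tape 6; 59 GB remain.
Put 188 GB in tape 7; 12 GB remain.
Put 147 GB in tape 8; 53 GB remain.
Put 198 GB in tape 9; 2 GB remain.
Put 22 GB in tape 1; 17 GB remain.
Put 19 GB in tape 8; 34 GB remain.
Put 129 GB in tape 10; 71 GB remain.
Put 145 GB in tape 11; 55 GB remain.
Put 148 GB in tape 12; 52 GB remain.

12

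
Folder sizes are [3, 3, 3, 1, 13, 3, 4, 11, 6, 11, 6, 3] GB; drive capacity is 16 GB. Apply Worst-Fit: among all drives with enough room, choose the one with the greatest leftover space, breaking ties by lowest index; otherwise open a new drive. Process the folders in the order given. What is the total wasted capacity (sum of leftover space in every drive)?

13

Put 3 GB in drive 1; 13 GB remain.
Put 3 GB in drive 1; 10 GB remain.
Put 3 GB in drive 1; 7 GB remain.
Put 1 GB in drive 1; 6 GB remain.
Put 13 GB in drive 2; 3 GB remain.
Put 3 GB in drive 1; 3 GB remain.
Put 4 GB in drive 3; 12 GB remain.
Put 11 GB in drive 3; 1 GB remain.
Put 6 GB in drive 4; 10 GB remain.
Put 11 GB in drive 5; 5 GB remain.
Put 6 GB in drive 4; 4 GB remain.
Put 3 GB in drive 5; 2 GB remain.
5 drives × 16 GB = 80 GB; used 67 GB; unused 13 GB.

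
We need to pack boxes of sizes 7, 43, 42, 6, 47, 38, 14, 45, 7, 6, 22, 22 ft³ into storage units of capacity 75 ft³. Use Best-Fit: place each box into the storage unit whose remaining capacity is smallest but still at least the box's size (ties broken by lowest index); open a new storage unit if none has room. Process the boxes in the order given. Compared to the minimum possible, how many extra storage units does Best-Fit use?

Best-Fit: [7,43,6,14] [42,22] [47,7,6] [38] [45,22] → 5 storage units.
5 boxes exceed 37.5 ft³ (half the capacity), and no two of those can share a storage unit, so at least 5 storage units are needed.
So 5 is already optimal.

0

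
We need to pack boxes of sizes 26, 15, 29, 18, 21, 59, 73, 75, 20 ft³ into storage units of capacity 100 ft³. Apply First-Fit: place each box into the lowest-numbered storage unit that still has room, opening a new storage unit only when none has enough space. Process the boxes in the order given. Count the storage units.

storage unit 1: place 26 ft³, 74 ft³ left
storage unit 1: place 15 ft³, 59 ft³ left
storage unit 1: place 29 ft³, 30 ft³ left
storage unit 1: place 18 ft³, 12 ft³ left
storage unit 2: place 21 ft³, 79 ft³ left
storage unit 2: place 59 ft³, 20 ft³ left
storage unit 3: place 73 ft³, 27 ft³ left
storage unit 4: place 75 ft³, 25 ft³ left
storage unit 2: place 20 ft³, 0 ft³ left
Final storage units: [26,15,29,18] [21,59,20] [73] [75].

4 storage units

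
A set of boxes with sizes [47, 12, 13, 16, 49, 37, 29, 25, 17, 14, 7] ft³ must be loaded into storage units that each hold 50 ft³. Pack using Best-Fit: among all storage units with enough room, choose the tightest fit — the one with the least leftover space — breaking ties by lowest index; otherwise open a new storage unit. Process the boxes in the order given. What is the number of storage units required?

6

Put 47 ft³ in storage unit 1; 3 ft³ remain.
Put 12 ft³ in storage unit 2; 38 ft³ remain.
Put 13 ft³ in storage unit 2; 25 ft³ remain.
Put 16 ft³ in storage unit 2; 9 ft³ remain.
Put 49 ft³ in storage unit 3; 1 ft³ remain.
Put 37 ft³ in storage unit 4; 13 ft³ remain.
Put 29 ft³ in storage unit 5; 21 ft³ remain.
Put 25 ft³ in storage unit 6; 25 ft³ remain.
Put 17 ft³ in storage unit 5; 4 ft³ remain.
Put 14 ft³ in storage unit 6; 11 ft³ remain.
Put 7 ft³ in storage unit 2; 2 ft³ remain.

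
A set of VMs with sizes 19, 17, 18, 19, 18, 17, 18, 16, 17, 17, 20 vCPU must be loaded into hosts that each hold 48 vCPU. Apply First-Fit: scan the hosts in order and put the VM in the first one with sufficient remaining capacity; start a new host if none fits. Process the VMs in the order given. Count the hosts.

6

19 vCPU → host 1 (remaining 29 vCPU)
17 vCPU → host 1 (remaining 12 vCPU)
18 vCPU → host 2 (remaining 30 vCPU)
19 vCPU → host 2 (remaining 11 vCPU)
18 vCPU → host 3 (remaining 30 vCPU)
17 vCPU → host 3 (remaining 13 vCPU)
18 vCPU → host 4 (remaining 30 vCPU)
16 vCPU → host 4 (remaining 14 vCPU)
17 vCPU → host 5 (remaining 31 vCPU)
17 vCPU → host 5 (remaining 14 vCPU)
20 vCPU → host 6 (remaining 28 vCPU)
Final hosts: [19,17] [18,19] [18,17] [18,16] [17,17] [20].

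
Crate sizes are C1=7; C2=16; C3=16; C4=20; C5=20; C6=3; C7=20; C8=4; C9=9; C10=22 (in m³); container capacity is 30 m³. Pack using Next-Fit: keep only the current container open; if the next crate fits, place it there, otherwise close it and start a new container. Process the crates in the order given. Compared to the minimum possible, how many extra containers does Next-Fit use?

Next-Fit: [7,16] [16] [20] [20,3] [20,4] [9] [22] → 7 containers.
6 crates exceed 15 m³ (half the capacity), and no two of those can share a container, so at least 6 containers are needed.
An optimal packing achieves that bound: [22,7] [20,9] [20,4,3] [20] [16] [16] → 6 containers.
Excess: 7 − 6 = 1.

1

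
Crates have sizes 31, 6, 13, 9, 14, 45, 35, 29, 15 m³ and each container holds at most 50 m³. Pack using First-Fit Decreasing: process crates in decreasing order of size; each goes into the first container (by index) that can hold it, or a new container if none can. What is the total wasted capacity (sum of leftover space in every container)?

53

Sorted descending: 45, 35, 31, 29, 15, 14, 13, 9, 6.
Put 45 m³ in container 1; 5 m³ remain.
Put 35 m³ in container 2; 15 m³ remain.
Put 31 m³ in container 3; 19 m³ remain.
Put 29 m³ in container 4; 21 m³ remain.
Put 15 m³ in container 2; 0 m³ remain.
Put 14 m³ in container 3; 5 m³ remain.
Put 13 m³ in container 4; 8 m³ remain.
Put 9 m³ in container 5; 41 m³ remain.
Put 6 m³ in container 4; 2 m³ remain.
5 containers × 50 m³ = 250 m³; used 197 m³; unused 53 m³.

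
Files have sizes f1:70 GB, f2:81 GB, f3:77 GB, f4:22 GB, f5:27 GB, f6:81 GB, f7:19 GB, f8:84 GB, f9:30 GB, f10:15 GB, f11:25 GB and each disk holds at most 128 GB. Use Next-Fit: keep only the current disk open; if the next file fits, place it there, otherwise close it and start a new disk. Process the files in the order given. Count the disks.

6 disks

disk 1: place f1 (70 GB), 58 GB left
disk 2: place f2 (81 GB), 47 GB left
disk 3: place f3 (77 GB), 51 GB left
disk 3: place f4 (22 GB), 29 GB left
disk 3: place f5 (27 GB), 2 GB left
disk 4: place f6 (81 GB), 47 GB left
disk 4: place f7 (19 GB), 28 GB left
disk 5: place f8 (84 GB), 44 GB left
disk 5: place f9 (30 GB), 14 GB left
disk 6: place f10 (15 GB), 113 GB left
disk 6: place f11 (25 GB), 88 GB left
Final disks: [70] [81] [77,22,27] [81,19] [84,30] [15,25].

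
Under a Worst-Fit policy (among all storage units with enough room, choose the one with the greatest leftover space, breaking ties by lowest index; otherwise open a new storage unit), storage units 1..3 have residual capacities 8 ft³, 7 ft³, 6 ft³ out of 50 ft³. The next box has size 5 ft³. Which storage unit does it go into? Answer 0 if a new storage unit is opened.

1

Storage units with room: storage unit 1 (8 ft³), storage unit 2 (7 ft³), storage unit 3 (6 ft³).
Most room is storage unit 1 with 8 ft³ free.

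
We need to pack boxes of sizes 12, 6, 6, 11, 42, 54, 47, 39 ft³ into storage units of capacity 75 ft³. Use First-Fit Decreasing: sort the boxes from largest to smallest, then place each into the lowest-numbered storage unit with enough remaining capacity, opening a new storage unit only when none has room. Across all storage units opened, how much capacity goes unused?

Sorted descending: 54, 47, 42, 39, 12, 11, 6, 6.
Put 54 ft³ in storage unit 1; 21 ft³ remain.
Put 47 ft³ in storage unit 2; 28 ft³ remain.
Put 42 ft³ in storage unit 3; 33 ft³ remain.
Put 39 ft³ in storage unit 4; 36 ft³ remain.
Put 12 ft³ in storage unit 1; 9 ft³ remain.
Put 11 ft³ in storage unit 2; 17 ft³ remain.
Put 6 ft³ in storage unit 1; 3 ft³ remain.
Put 6 ft³ in storage unit 2; 11 ft³ remain.
4 storage units × 75 ft³ = 300 ft³; used 217 ft³; unused 83 ft³.

83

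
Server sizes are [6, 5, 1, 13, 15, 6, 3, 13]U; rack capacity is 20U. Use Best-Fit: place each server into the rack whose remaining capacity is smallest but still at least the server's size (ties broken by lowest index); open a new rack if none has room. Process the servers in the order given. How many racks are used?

4 racks

Put 6U in rack 1; 14U remain.
Put 5U in rack 1; 9U remain.
Put 1U in rack 1; 8U remain.
Put 13U in rack 2; 7U remain.
Put 15U in rack 3; 5U remain.
Put 6U in rack 2; 1U remain.
Put 3U in rack 3; 2U remain.
Put 13U in rack 4; 7U remain.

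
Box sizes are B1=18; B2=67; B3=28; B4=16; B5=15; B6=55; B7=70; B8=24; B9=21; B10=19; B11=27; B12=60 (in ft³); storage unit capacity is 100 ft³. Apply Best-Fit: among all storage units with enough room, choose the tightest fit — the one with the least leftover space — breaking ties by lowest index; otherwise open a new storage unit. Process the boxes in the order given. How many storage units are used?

5

storage unit 1: place B1 (18 ft³), 82 ft³ left
storage unit 1: place B2 (67 ft³), 15 ft³ left
storage unit 2: place B3 (28 ft³), 72 ft³ left
storage unit 2: place B4 (16 ft³), 56 ft³ left
storage unit 1: place B5 (15 ft³), 0 ft³ left
storage unit 2: place B6 (55 ft³), 1 ft³ left
storage unit 3: place B7 (70 ft³), 30 ft³ left
storage unit 3: place B8 (24 ft³), 6 ft³ left
storage unit 4: place B9 (21 ft³), 79 ft³ left
storage unit 4: place B10 (19 ft³), 60 ft³ left
storage unit 4: place B11 (27 ft³), 33 ft³ left
storage unit 5: place B12 (60 ft³), 40 ft³ left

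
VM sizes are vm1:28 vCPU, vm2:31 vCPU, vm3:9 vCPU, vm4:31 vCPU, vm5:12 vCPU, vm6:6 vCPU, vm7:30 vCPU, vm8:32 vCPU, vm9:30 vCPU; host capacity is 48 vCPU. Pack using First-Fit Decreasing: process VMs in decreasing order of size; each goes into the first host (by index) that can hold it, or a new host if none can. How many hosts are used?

Sorted descending: 32, 31, 31, 30, 30, 28, 12, 9, 6.
host 1: place 32 vCPU, 16 vCPU left
host 2: place 31 vCPU, 17 vCPU left
host 3: place 31 vCPU, 17 vCPU left
host 4: place 30 vCPU, 18 vCPU left
host 5: place 30 vCPU, 18 vCPU left
host 6: place 28 vCPU, 20 vCPU left
host 1: place 12 vCPU, 4 vCPU left
host 2: place 9 vCPU, 8 vCPU left
host 2: place 6 vCPU, 2 vCPU left

6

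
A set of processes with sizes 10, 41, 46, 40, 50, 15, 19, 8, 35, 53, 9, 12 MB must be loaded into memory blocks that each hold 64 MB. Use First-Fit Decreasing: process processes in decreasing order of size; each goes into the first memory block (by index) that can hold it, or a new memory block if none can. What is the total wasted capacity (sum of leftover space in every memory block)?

Sorted descending: 53, 50, 46, 41, 40, 35, 19, 15, 12, 10, 9, 8.
53 MB → memory block 1 (remaining 11 MB)
50 MB → memory block 2 (remaining 14 MB)
46 MB → memory block 3 (remaining 18 MB)
41 MB → memory block 4 (remaining 23 MB)
40 MB → memory block 5 (remaining 24 MB)
35 MB → memory block 6 (remaining 29 MB)
19 MB → memory block 4 (remaining 4 MB)
15 MB → memory block 3 (remaining 3 MB)
12 MB → memory block 2 (remaining 2 MB)
10 MB → memory block 1 (remaining 1 MB)
9 MB → memory block 5 (remaining 15 MB)
8 MB → memory block 5 (remaining 7 MB)
6 memory blocks × 64 MB = 384 MB; used 338 MB; unused 46 MB.

46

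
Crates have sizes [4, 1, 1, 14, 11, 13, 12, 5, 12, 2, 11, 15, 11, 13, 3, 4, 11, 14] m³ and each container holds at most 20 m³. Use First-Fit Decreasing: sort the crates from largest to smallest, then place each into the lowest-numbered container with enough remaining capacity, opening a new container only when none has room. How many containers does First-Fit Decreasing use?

11 containers

Sorted descending: 15, 14, 14, 13, 13, 12, 12, 11, 11, 11, 11, 5, 4, 4, 3, 2, 1, 1.
Put 15 m³ in container 1; 5 m³ remain.
Put 14 m³ in container 2; 6 m³ remain.
Put 14 m³ in container 3; 6 m³ remain.
Put 13 m³ in container 4; 7 m³ remain.
Put 13 m³ in container 5; 7 m³ remain.
Put 12 m³ in container 6; 8 m³ remain.
Put 12 m³ in container 7; 8 m³ remain.
Put 11 m³ in container 8; 9 m³ remain.
Put 11 m³ in container 9; 9 m³ remain.
Put 11 m³ in container 10; 9 m³ remain.
Put 11 m³ in container 11; 9 m³ remain.
Put 5 m³ in container 1; 0 m³ remain.
Put 4 m³ in container 2; 2 m³ remain.
Put 4 m³ in container 3; 2 m³ remain.
Put 3 m³ in container 4; 4 m³ remain.
Put 2 m³ in container 2; 0 m³ remain.
Put 1 m³ in container 3; 1 m³ remain.
Put 1 m³ in container 3; 0 m³ remain.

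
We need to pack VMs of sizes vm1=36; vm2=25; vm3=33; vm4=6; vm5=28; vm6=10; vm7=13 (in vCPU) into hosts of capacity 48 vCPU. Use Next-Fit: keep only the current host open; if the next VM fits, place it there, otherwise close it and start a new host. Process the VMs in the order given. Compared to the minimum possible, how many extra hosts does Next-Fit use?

1

Next-Fit: [36] [25] [33,6] [28,10] [13] → 5 hosts.
Total size 151 vCPU; any packing needs at least ⌈151/48⌉ = 4 hosts.
An optimal packing achieves that bound: [36,10] [33,13] [28,6] [25] → 4 hosts.
Excess: 5 − 4 = 1.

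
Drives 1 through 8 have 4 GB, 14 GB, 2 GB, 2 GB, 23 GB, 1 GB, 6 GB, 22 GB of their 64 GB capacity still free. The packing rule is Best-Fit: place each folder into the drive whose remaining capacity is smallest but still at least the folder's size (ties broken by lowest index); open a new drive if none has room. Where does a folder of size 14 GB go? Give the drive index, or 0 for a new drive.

2

Drives with room: drive 2 (14 GB), drive 5 (23 GB), drive 8 (22 GB).
Tightest fit is drive 2 with 14 GB free.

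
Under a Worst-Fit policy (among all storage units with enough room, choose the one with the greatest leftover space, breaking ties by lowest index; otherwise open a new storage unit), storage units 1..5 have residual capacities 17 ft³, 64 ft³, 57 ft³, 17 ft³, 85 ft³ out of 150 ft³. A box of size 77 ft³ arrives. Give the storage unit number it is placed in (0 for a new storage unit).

5

Storage units with room: storage unit 5 (85 ft³).
Most room is storage unit 5 with 85 ft³ free.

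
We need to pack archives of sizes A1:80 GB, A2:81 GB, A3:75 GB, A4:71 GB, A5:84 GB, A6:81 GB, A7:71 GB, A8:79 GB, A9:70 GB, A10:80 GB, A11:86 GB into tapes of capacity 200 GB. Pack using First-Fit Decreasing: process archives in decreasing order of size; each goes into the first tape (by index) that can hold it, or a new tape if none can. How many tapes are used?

6

Sorted descending: 86, 84, 81, 81, 80, 80, 79, 75, 71, 71, 70.
tape 1: place 86 GB, 114 GB left
tape 1: place 84 GB, 30 GB left
tape 2: place 81 GB, 119 GB left
tape 2: place 81 GB, 38 GB left
tape 3: place 80 GB, 120 GB left
tape 3: place 80 GB, 40 GB left
tape 4: place 79 GB, 121 GB left
tape 4: place 75 GB, 46 GB left
tape 5: place 71 GB, 129 GB left
tape 5: place 71 GB, 58 GB left
tape 6: place 70 GB, 130 GB left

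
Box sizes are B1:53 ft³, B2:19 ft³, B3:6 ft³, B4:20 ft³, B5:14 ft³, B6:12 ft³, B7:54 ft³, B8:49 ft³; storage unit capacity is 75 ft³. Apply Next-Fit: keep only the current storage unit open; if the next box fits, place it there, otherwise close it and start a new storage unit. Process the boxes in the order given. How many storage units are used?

B1 (53 ft³) → storage unit 1 (remaining 22 ft³)
B2 (19 ft³) → storage unit 1 (remaining 3 ft³)
B3 (6 ft³) → storage unit 2 (remaining 69 ft³)
B4 (20 ft³) → storage unit 2 (remaining 49 ft³)
B5 (14 ft³) → storage unit 2 (remaining 35 ft³)
B6 (12 ft³) → storage unit 2 (remaining 23 ft³)
B7 (54 ft³) → storage unit 3 (remaining 21 ft³)
B8 (49 ft³) → storage unit 4 (remaining 26 ft³)

4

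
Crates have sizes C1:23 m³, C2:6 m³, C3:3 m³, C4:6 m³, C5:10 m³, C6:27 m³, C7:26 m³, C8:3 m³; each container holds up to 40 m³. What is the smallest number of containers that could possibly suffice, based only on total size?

3 containers

Total size = 23 + 6 + 3 + 6 + 10 + 27 + 26 + 3 = 104 m³.
⌈104 / 40⌉ = 3.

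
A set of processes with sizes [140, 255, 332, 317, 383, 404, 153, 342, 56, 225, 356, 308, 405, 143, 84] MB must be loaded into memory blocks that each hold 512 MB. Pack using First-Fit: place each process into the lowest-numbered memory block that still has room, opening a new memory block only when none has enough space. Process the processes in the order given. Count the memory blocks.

memory block 1: place 140 MB, 372 MB left
memory block 1: place 255 MB, 117 MB left
memory block 2: place 332 MB, 180 MB left
memory block 3: place 317 MB, 195 MB left
memory block 4: place 383 MB, 129 MB left
memory block 5: place 404 MB, 108 MB left
memory block 2: place 153 MB, 27 MB left
memory block 6: place 342 MB, 170 MB left
memory block 1: place 56 MB, 61 MB left
memory block 7: place 225 MB, 287 MB left
memory block 8: place 356 MB, 156 MB left
memory block 9: place 308 MB, 204 MB left
memory block 10: place 405 MB, 107 MB left
memory block 3: place 143 MB, 52 MB left
memory block 4: place 84 MB, 45 MB left

10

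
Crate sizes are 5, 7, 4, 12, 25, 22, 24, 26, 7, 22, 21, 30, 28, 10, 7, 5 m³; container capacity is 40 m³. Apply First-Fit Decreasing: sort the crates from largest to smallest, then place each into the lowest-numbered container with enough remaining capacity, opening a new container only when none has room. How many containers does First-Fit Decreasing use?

8

Sorted descending: 30, 28, 26, 25, 24, 22, 22, 21, 12, 10, 7, 7, 7, 5, 5, 4.
Put 30 m³ in container 1; 10 m³ remain.
Put 28 m³ in container 2; 12 m³ remain.
Put 26 m³ in container 3; 14 m³ remain.
Put 25 m³ in container 4; 15 m³ remain.
Put 24 m³ in container 5; 16 m³ remain.
Put 22 m³ in container 6; 18 m³ remain.
Put 22 m³ in container 7; 18 m³ remain.
Put 21 m³ in container 8; 19 m³ remain.
Put 12 m³ in container 2; 0 m³ remain.
Put 10 m³ in container 1; 0 m³ remain.
Put 7 m³ in container 3; 7 m³ remain.
Put 7 m³ in container 3; 0 m³ remain.
Put 7 m³ in container 4; 8 m³ remain.
Put 5 m³ in container 4; 3 m³ remain.
Put 5 m³ in container 5; 11 m³ remain.
Put 4 m³ in container 5; 7 m³ remain.
Final containers: [30,10] [28,12] [26,7,7] [25,7,5] [24,5,4] [22] [22] [21].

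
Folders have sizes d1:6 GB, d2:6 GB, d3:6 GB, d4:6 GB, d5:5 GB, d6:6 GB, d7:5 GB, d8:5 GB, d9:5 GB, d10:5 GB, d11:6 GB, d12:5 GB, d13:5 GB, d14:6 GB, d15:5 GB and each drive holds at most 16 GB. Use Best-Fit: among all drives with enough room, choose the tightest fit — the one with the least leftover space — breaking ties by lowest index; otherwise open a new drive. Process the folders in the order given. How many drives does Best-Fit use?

drive 1: place d1 (6 GB), 10 GB left
drive 1: place d2 (6 GB), 4 GB left
drive 2: place d3 (6 GB), 10 GB left
drive 2: place d4 (6 GB), 4 GB left
drive 3: place d5 (5 GB), 11 GB left
drive 3: place d6 (6 GB), 5 GB left
drive 3: place d7 (5 GB), 0 GB left
drive 4: place d8 (5 GB), 11 GB left
drive 4: place d9 (5 GB), 6 GB left
drive 4: place d10 (5 GB), 1 GB left
drive 5: place d11 (6 GB), 10 GB left
drive 5: place d12 (5 GB), 5 GB left
drive 5: place d13 (5 GB), 0 GB left
drive 6: place d14 (6 GB), 10 GB left
drive 6: place d15 (5 GB), 5 GB left
Final drives: [6,6] [6,6] [5,6,5] [5,5,5] [6,5,5] [6,5].

6 drives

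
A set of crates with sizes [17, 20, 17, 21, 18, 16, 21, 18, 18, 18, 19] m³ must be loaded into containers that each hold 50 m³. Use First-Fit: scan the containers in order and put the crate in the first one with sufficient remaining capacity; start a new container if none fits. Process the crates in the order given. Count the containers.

6 containers

17 m³ → container 1 (remaining 33 m³)
20 m³ → container 1 (remaining 13 m³)
17 m³ → container 2 (remaining 33 m³)
21 m³ → container 2 (remaining 12 m³)
18 m³ → container 3 (remaining 32 m³)
16 m³ → container 3 (remaining 16 m³)
21 m³ → container 4 (remaining 29 m³)
18 m³ → container 4 (remaining 11 m³)
18 m³ → container 5 (remaining 32 m³)
18 m³ → container 5 (remaining 14 m³)
19 m³ → container 6 (remaining 31 m³)
Final containers: [17,20] [17,21] [18,16] [21,18] [18,18] [19].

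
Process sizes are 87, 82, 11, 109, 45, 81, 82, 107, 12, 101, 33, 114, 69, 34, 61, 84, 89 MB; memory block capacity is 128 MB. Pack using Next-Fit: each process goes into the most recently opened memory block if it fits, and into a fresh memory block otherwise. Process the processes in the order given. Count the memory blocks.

13

87 MB → memory block 1 (remaining 41 MB)
82 MB → memory block 2 (remaining 46 MB)
11 MB → memory block 2 (remaining 35 MB)
109 MB → memory block 3 (remaining 19 MB)
45 MB → memory block 4 (remaining 83 MB)
81 MB → memory block 4 (remaining 2 MB)
82 MB → memory block 5 (remaining 46 MB)
107 MB → memory block 6 (remaining 21 MB)
12 MB → memory block 6 (remaining 9 MB)
101 MB → memory block 7 (remaining 27 MB)
33 MB → memory block 8 (remaining 95 MB)
114 MB → memory block 9 (remaining 14 MB)
69 MB → memory block 10 (remaining 59 MB)
34 MB → memory block 10 (remaining 25 MB)
61 MB → memory block 11 (remaining 67 MB)
84 MB → memory block 12 (remaining 44 MB)
89 MB → memory block 13 (remaining 39 MB)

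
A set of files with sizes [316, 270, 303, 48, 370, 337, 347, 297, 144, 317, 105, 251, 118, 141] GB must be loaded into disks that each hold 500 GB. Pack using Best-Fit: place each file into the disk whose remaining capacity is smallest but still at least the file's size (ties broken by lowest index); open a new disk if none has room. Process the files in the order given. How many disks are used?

Put 316 GB in disk 1; 184 GB remain.
Put 270 GB in disk 2; 230 GB remain.
Put 303 GB in disk 3; 197 GB remain.
Put 48 GB in disk 1; 136 GB remain.
Put 370 GB in disk 4; 130 GB remain.
Put 337 GB in disk 5; 163 GB remain.
Put 347 GB in disk 6; 153 GB remain.
Put 297 GB in disk 7; 203 GB remain.
Put 144 GB in disk 6; 9 GB remain.
Put 317 GB in disk 8; 183 GB remain.
Put 105 GB in disk 4; 25 GB remain.
Put 251 GB in disk 9; 249 GB remain.
Put 118 GB in disk 1; 18 GB remain.
Put 141 GB in disk 5; 22 GB remain.

9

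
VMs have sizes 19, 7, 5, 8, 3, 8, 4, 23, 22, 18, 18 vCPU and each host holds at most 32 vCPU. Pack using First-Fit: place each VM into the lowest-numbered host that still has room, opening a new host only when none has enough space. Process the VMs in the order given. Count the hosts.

Put 19 vCPU in host 1; 13 vCPU remain.
Put 7 vCPU in host 1; 6 vCPU remain.
Put 5 vCPU in host 1; 1 vCPU remain.
Put 8 vCPU in host 2; 24 vCPU remain.
Put 3 vCPU in host 2; 21 vCPU remain.
Put 8 vCPU in host 2; 13 vCPU remain.
Put 4 vCPU in host 2; 9 vCPU remain.
Put 23 vCPU in host 3; 9 vCPU remain.
Put 22 vCPU in host 4; 10 vCPU remain.
Put 18 vCPU in host 5; 14 vCPU remain.
Put 18 vCPU in host 6; 14 vCPU remain.
Final hosts: [19,7,5] [8,3,8,4] [23] [22] [18] [18].

6 hosts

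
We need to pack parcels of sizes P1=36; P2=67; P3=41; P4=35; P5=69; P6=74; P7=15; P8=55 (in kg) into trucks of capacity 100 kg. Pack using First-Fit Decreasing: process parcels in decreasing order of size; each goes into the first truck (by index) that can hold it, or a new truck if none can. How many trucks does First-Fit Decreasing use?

Sorted descending: 74, 69, 67, 55, 41, 36, 35, 15.
74 kg → truck 1 (remaining 26 kg)
69 kg → truck 2 (remaining 31 kg)
67 kg → truck 3 (remaining 33 kg)
55 kg → truck 4 (remaining 45 kg)
41 kg → truck 4 (remaining 4 kg)
36 kg → truck 5 (remaining 64 kg)
35 kg → truck 5 (remaining 29 kg)
15 kg → truck 1 (remaining 11 kg)
Final trucks: [74,15] [69] [67] [55,41] [36,35].

5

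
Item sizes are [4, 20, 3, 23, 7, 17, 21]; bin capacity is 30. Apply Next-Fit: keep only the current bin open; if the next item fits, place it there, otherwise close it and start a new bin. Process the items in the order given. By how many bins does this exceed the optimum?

0

Next-Fit: [4,20,3] [23,7] [17] [21] → 4 bins.
Total size 95; any packing needs at least ⌈95/30⌉ = 4 bins.
So 4 is already optimal.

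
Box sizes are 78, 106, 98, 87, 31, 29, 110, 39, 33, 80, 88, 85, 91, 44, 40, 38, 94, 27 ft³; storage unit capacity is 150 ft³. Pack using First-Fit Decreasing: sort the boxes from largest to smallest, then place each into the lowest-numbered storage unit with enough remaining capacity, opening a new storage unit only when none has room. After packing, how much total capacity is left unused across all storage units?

Sorted descending: 110, 106, 98, 94, 91, 88, 87, 85, 80, 78, 44, 40, 39, 38, 33, 31, 29, 27.
Put 110 ft³ in storage unit 1; 40 ft³ remain.
Put 106 ft³ in storage unit 2; 44 ft³ remain.
Put 98 ft³ in storage unit 3; 52 ft³ remain.
Put 94 ft³ in storage unit 4; 56 ft³ remain.
Put 91 ft³ in storage unit 5; 59 ft³ remain.
Put 88 ft³ in storage unit 6; 62 ft³ remain.
Put 87 ft³ in storage unit 7; 63 ft³ remain.
Put 85 ft³ in storage unit 8; 65 ft³ remain.
Put 80 ft³ in storage unit 9; 70 ft³ remain.
Put 78 ft³ in storage unit 10; 72 ft³ remain.
Put 44 ft³ in storage unit 2; 0 ft³ remain.
Put 40 ft³ in storage unit 1; 0 ft³ remain.
Put 39 ft³ in storage unit 3; 13 ft³ remain.
Put 38 ft³ in storage unit 4; 18 ft³ remain.
Put 33 ft³ in storage unit 5; 26 ft³ remain.
Put 31 ft³ in storage unit 6; 31 ft³ remain.
Put 29 ft³ in storage unit 6; 2 ft³ remain.
Put 27 ft³ in storage unit 7; 36 ft³ remain.
10 storage units × 150 ft³ = 1500 ft³; used 1198 ft³; unused 302 ft³.

302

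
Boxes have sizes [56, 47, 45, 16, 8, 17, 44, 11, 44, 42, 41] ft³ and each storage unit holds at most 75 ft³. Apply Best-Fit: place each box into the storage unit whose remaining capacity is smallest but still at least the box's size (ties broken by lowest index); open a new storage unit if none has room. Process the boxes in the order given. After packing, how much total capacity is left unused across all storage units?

Put 56 ft³ in storage unit 1; 19 ft³ remain.
Put 47 ft³ in storage unit 2; 28 ft³ remain.
Put 45 ft³ in storage unit 3; 30 ft³ remain.
Put 16 ft³ in storage unit 1; 3 ft³ remain.
Put 8 ft³ in storage unit 2; 20 ft³ remain.
Put 17 ft³ in storage unit 2; 3 ft³ remain.
Put 44 ft³ in storage unit 4; 31 ft³ remain.
Put 11 ft³ in storage unit 3; 19 ft³ remain.
Put 44 ft³ in storage unit 5; 31 ft³ remain.
Put 42 ft³ in storage unit 6; 33 ft³ remain.
Put 41 ft³ in storage unit 7; 34 ft³ remain.
7 storage units × 75 ft³ = 525 ft³; used 371 ft³; unused 154 ft³.

154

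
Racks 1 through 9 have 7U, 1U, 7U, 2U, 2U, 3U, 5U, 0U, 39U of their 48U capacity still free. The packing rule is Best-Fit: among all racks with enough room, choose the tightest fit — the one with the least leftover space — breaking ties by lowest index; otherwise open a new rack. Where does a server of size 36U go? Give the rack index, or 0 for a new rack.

9

Racks with room: rack 9 (39U).
Tightest fit is rack 9 with 39U free.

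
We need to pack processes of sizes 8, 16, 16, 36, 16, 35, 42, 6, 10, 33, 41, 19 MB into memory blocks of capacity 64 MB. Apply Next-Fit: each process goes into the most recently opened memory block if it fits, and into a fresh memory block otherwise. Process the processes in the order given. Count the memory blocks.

6

8 MB → memory block 1 (remaining 56 MB)
16 MB → memory block 1 (remaining 40 MB)
16 MB → memory block 1 (remaining 24 MB)
36 MB → memory block 2 (remaining 28 MB)
16 MB → memory block 2 (remaining 12 MB)
35 MB → memory block 3 (remaining 29 MB)
42 MB → memory block 4 (remaining 22 MB)
6 MB → memory block 4 (remaining 16 MB)
10 MB → memory block 4 (remaining 6 MB)
33 MB → memory block 5 (remaining 31 MB)
41 MB → memory block 6 (remaining 23 MB)
19 MB → memory block 6 (remaining 4 MB)
Final memory blocks: [8,16,16] [36,16] [35] [42,6,10] [33] [41,19].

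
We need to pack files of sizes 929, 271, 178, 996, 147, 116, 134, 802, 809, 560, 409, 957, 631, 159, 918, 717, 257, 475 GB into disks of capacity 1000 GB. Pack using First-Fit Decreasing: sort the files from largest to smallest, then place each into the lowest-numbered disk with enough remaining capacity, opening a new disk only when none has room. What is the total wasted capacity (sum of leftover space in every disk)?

Sorted descending: 996, 957, 929, 918, 809, 802, 717, 631, 560, 475, 409, 271, 257, 178, 159, 147, 134, 116.
996 GB → disk 1 (remaining 4 GB)
957 GB → disk 2 (remaining 43 GB)
929 GB → disk 3 (remaining 71 GB)
918 GB → disk 4 (remaining 82 GB)
809 GB → disk 5 (remaining 191 GB)
802 GB → disk 6 (remaining 198 GB)
717 GB → disk 7 (remaining 283 GB)
631 GB → disk 8 (remaining 369 GB)
560 GB → disk 9 (remaining 440 GB)
475 GB → disk 10 (remaining 525 GB)
409 GB → disk 9 (remaining 31 GB)
271 GB → disk 7 (remaining 12 GB)
257 GB → disk 8 (remaining 112 GB)
178 GB → disk 5 (remaining 13 GB)
159 GB → disk 6 (remaining 39 GB)
147 GB → disk 10 (remaining 378 GB)
134 GB → disk 10 (remaining 244 GB)
116 GB → disk 10 (remaining 128 GB)
10 disks × 1000 GB = 10000 GB; used 9465 GB; unused 535 GB.

535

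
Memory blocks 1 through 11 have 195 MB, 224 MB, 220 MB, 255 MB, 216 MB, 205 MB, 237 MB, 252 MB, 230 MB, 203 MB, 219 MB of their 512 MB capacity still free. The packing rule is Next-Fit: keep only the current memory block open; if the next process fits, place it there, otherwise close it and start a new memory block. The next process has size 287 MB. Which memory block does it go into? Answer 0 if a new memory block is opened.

0

Next-Fit only looks at memory block 11, which has 219 MB free.
287 MB does not fit, so a new memory block is opened.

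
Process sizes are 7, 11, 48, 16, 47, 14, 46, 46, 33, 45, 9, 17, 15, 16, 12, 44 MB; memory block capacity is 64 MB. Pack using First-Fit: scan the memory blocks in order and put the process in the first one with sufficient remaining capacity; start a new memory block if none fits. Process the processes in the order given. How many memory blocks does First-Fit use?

8 memory blocks

memory block 1: place 7 MB, 57 MB left
memory block 1: place 11 MB, 46 MB left
memory block 2: place 48 MB, 16 MB left
memory block 1: place 16 MB, 30 MB left
memory block 3: place 47 MB, 17 MB left
memory block 1: place 14 MB, 16 MB left
memory block 4: place 46 MB, 18 MB left
memory block 5: place 46 MB, 18 MB left
memory block 6: place 33 MB, 31 MB left
memory block 7: place 45 MB, 19 MB left
memory block 1: place 9 MB, 7 MB left
memory block 3: place 17 MB, 0 MB left
memory block 2: place 15 MB, 1 MB left
memory block 4: place 16 MB, 2 MB left
memory block 5: place 12 MB, 6 MB left
memory block 8: place 44 MB, 20 MB left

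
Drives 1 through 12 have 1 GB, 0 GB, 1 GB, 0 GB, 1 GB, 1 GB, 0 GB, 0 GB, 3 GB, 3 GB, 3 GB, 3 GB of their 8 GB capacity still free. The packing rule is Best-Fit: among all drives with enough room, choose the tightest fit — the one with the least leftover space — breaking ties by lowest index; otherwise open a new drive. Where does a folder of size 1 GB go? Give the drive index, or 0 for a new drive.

1

Drives with room: drive 1 (1 GB), drive 3 (1 GB), drive 5 (1 GB), drive 6 (1 GB), drive 9 (3 GB), drive 10 (3 GB), drive 11 (3 GB), drive 12 (3 GB).
Tightest fit is drive 1 with 1 GB free.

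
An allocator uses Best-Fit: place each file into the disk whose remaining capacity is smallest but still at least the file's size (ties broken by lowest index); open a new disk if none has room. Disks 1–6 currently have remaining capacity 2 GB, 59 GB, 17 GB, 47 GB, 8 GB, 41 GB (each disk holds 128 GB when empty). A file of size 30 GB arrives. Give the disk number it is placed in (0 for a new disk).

6

Disks with room: disk 2 (59 GB), disk 4 (47 GB), disk 6 (41 GB).
Tightest fit is disk 6 with 41 GB free.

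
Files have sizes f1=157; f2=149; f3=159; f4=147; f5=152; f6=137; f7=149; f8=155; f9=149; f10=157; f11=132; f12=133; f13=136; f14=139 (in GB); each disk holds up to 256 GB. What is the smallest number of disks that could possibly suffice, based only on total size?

9

Total size = 157 + 149 + 159 + 147 + 152 + 137 + 149 + 155 + 149 + 157 + 132 + 133 + 136 + 139 = 2051 GB.
⌈2051 / 256⌉ = 9.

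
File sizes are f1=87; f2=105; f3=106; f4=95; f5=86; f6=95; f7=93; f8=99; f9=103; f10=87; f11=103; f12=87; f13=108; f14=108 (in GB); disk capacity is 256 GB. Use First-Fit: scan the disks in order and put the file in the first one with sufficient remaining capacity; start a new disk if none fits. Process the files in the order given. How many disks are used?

7

f1 (87 GB) → disk 1 (remaining 169 GB)
f2 (105 GB) → disk 1 (remaining 64 GB)
f3 (106 GB) → disk 2 (remaining 150 GB)
f4 (95 GB) → disk 2 (remaining 55 GB)
f5 (86 GB) → disk 3 (remaining 170 GB)
f6 (95 GB) → disk 3 (remaining 75 GB)
f7 (93 GB) → disk 4 (remaining 163 GB)
f8 (99 GB) → disk 4 (remaining 64 GB)
f9 (103 GB) → disk 5 (remaining 153 GB)
f10 (87 GB) → disk 5 (remaining 66 GB)
f11 (103 GB) → disk 6 (remaining 153 GB)
f12 (87 GB) → disk 6 (remaining 66 GB)
f13 (108 GB) → disk 7 (remaining 148 GB)
f14 (108 GB) → disk 7 (remaining 40 GB)
Final disks: [87,105] [106,95] [86,95] [93,99] [103,87] [103,87] [108,108].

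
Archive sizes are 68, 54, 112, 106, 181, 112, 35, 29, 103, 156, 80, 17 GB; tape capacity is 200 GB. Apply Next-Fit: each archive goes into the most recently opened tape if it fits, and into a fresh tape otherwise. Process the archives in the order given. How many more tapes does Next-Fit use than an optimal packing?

2

Next-Fit: [68,54] [112] [106] [181] [112,35,29] [103] [156] [80,17] → 8 tapes.
Total size 1053 GB; any packing needs at least ⌈1053/200⌉ = 6 tapes.
An optimal packing achieves that bound: [181,17] [156,35] [112,80] [112,68] [106,54,29] [103] → 6 tapes.
Excess: 8 − 6 = 2.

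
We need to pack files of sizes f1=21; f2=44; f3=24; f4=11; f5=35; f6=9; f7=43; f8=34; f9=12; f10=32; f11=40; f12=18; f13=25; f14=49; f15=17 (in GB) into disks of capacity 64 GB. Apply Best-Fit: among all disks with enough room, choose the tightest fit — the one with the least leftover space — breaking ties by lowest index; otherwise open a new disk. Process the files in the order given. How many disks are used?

8 disks

f1 (21 GB) → disk 1 (remaining 43 GB)
f2 (44 GB) → disk 2 (remaining 20 GB)
f3 (24 GB) → disk 1 (remaining 19 GB)
f4 (11 GB) → disk 1 (remaining 8 GB)
f5 (35 GB) → disk 3 (remaining 29 GB)
f6 (9 GB) → disk 2 (remaining 11 GB)
f7 (43 GB) → disk 4 (remaining 21 GB)
f8 (34 GB) → disk 5 (remaining 30 GB)
f9 (12 GB) → disk 4 (remaining 9 GB)
f10 (32 GB) → disk 6 (remaining 32 GB)
f11 (40 GB) → disk 7 (remaining 24 GB)
f12 (18 GB) → disk 7 (remaining 6 GB)
f13 (25 GB) → disk 3 (remaining 4 GB)
f14 (49 GB) → disk 8 (remaining 15 GB)
f15 (17 GB) → disk 5 (remaining 13 GB)
Final disks: [21,24,11] [44,9] [35,25] [43,12] [34,17] [32] [40,18] [49].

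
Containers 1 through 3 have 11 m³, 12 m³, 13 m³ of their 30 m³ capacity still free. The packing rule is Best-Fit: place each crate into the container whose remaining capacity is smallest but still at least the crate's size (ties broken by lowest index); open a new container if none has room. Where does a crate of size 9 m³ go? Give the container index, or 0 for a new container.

Containers with room: container 1 (11 m³), container 2 (12 m³), container 3 (13 m³).
Tightest fit is container 1 with 11 m³ free.

1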